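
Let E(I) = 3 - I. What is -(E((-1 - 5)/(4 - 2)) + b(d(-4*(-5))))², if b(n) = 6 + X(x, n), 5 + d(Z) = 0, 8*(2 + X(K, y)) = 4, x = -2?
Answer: -441/4 ≈ -110.25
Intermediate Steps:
X(K, y) = -3/2 (X(K, y) = -2 + (⅛)*4 = -2 + ½ = -3/2)
d(Z) = -5 (d(Z) = -5 + 0 = -5)
b(n) = 9/2 (b(n) = 6 - 3/2 = 9/2)
-(E((-1 - 5)/(4 - 2)) + b(d(-4*(-5))))² = -((3 - (-1 - 5)/(4 - 2)) + 9/2)² = -((3 - (-6)/2) + 9/2)² = -((3 - 1*(-3)) + 9/2)² = -((3 + 3) + 9/2)² = -(6 + 9/2)² = -(21/2)² = -1*441/4 = -441/4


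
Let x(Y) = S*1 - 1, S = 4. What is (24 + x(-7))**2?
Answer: 729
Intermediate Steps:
x(Y) = 3 (x(Y) = 4*1 - 1 = 4 - 1 = 3)
(24 + x(-7))**2 = (24 + 3)**2 = 27**2 = 729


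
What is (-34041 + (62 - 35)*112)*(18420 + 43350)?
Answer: -1915920090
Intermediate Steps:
(-34041 + (62 - 35)*112)*(18420 + 43350) = (-34041 + 27*112)*61770 = (-34041 + 3024)*61770 = -31017*61770 = -1915920090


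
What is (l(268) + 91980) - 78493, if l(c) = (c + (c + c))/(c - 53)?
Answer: 2900509/215 ≈ 13491.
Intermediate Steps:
l(c) = 3*c/(-53 + c) (l(c) = (c + 2*c)/(-53 + c) = (3*c)/(-53 + c) = 3*c/(-53 + c))
(l(268) + 91980) - 78493 = (3*268/(-53 + 268) + 91980) - 78493 = (3*268/215 + 91980) - 78493 = (3*268*(1/215) + 91980) - 78493 = (804/215 + 91980) - 78493 = 19776504/215 - 78493 = 2900509/215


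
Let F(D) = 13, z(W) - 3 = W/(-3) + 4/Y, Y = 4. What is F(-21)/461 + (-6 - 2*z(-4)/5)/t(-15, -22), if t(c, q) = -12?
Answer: 29291/41490 ≈ 0.70598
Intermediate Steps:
z(W) = 4 - W/3 (z(W) = 3 + (W/(-3) + 4/4) = 3 + (W*(-⅓) + 4*(¼)) = 3 + (-W/3 + 1) = 3 + (1 - W/3) = 4 - W/3)
F(-21)/461 + (-6 - 2*z(-4)/5)/t(-15, -22) = 13/461 + (-6 - 2*(4 - ⅓*(-4))/5)/(-12) = 13*(1/461) + (-6 - 2*(4 + 4/3)/5)*(-1/12) = 13/461 + (-6 - 32/(3*5))*(-1/12) = 13/461 + (-6 - 2*16/15)*(-1/12) = 13/461 + (-6 - 32/15)*(-1/12) = 13/461 - 122/15*(-1/12) = 13/461 + 61/90 = 29291/41490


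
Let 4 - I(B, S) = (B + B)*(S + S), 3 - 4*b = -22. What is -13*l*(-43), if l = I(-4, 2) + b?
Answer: 94471/4 ≈ 23618.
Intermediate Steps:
b = 25/4 (b = 3/4 - 1/4*(-22) = 3/4 + 11/2 = 25/4 ≈ 6.2500)
I(B, S) = 4 - 4*B*S (I(B, S) = 4 - (B + B)*(S + S) = 4 - 2*B*2*S = 4 - 4*B*S)
l = 169/4 (l = (4 - 4*(-4)*2) + 25/4 = (4 + 32) + 25/4 = 36 + 25/4 = 169/4 ≈ 42.250)
-13*l*(-43) = -13*169/4*(-43) = -2197/4*(-43) = 94471/4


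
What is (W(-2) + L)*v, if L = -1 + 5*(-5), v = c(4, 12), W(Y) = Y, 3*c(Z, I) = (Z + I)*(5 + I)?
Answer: -7616/3 ≈ -2538.7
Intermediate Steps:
c(Z, I) = (5 + I)*(I + Z)/3 (c(Z, I) = ((Z + I)*(5 + I))/3 = ((I + Z)*(5 + I))/3 = ((5 + I)*(I + Z))/3 = (5 + I)*(I + Z)/3)
v = 272/3 (v = (1/3)*12**2 + (5/3)*12 + (5/3)*4 + (1/3)*12*4 = (1/3)*144 + 20 + 20/3 + 16 = 48 + 20 + 20/3 + 16 = 272/3 ≈ 90.667)
L = -26 (L = -1 - 25 = -26)
(W(-2) + L)*v = (-2 - 26)*(272/3) = -28*272/3 = -7616/3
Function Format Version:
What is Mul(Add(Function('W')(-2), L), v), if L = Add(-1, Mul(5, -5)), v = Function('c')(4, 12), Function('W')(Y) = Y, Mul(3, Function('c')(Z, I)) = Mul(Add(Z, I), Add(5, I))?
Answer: Rational(-7616, 3) ≈ -2538.7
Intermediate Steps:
Function('c')(Z, I) = Mul(Rational(1, 3), Add(5, I), Add(I, Z)) (Function('c')(Z, I) = Mul(Rational(1, 3), Mul(Add(Z, I), Add(5, I))) = Mul(Rational(1, 3), Mul(Add(I, Z), Add(5, I))) = Mul(Rational(1, 3), Mul(Add(5, I), Add(I, Z))) = Mul(Rational(1, 3), Add(5, I), Add(I, Z)))
v = Rational(272, 3) (v = Add(Mul(Rational(1, 3), Pow(12, 2)), Mul(Rational(5, 3), 12), Mul(Rational(5, 3), 4), Mul(Rational(1, 3), 12, 4)) = Add(Mul(Rational(1, 3), 144), 20, Rational(20, 3), 16) = Add(48, 20, Rational(20, 3), 16) = Rational(272, 3) ≈ 90.667)
L = -26 (L = Add(-1, -25) = -26)
Mul(Add(Function('W')(-2), L), v) = Mul(Add(-2, -26), Rational(272, 3)) = Mul(-28, Rational(272, 3)) = Rational(-7616, 3)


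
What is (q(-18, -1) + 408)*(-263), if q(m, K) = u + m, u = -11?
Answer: -99677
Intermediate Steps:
q(m, K) = -11 + m
(q(-18, -1) + 408)*(-263) = ((-11 - 18) + 408)*(-263) = (-29 + 408)*(-263) = 379*(-263) = -99677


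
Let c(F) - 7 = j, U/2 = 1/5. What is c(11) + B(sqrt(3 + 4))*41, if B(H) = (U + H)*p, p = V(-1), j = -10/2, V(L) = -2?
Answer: -154/5 - 82*sqrt(7) ≈ -247.75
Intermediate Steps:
U = 2/5 (U = 2*(1/5) = 2/5 ≈ 0.40000)
j = -5 (j = -10*1/2 = -5)
p = -2
B(H) = -4/5 - 2*H (B(H) = (2/5 + H)*(-2) = -4/5 - 2*H)
c(F) = 2 (c(F) = 7 - 5 = 2)
c(11) + B(sqrt(3 + 4))*41 = 2 + (-4/5 - 2*sqrt(3 + 4))*41 = 2 + (-4/5 - 2*sqrt(7))*41 = 2 + (-164/5 - 82*sqrt(7)) = -154/5 - 82*sqrt(7)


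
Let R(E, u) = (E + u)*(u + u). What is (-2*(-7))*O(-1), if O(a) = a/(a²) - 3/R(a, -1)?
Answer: -49/2 ≈ -24.500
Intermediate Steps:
R(E, u) = 2*u*(E + u) (R(E, u) = (E + u)*(2*u) = 2*u*(E + u))
O(a) = 1/a - 3/(2 - 2*a) (O(a) = a/(a²) - 3*(-1/(2*(a - 1))) = a/a² - 3*(-1/(2*(-1 + a))) = 1/a - 3/(2 - 2*a))
(-2*(-7))*O(-1) = (-2*(-7))*((½)*(-2 + 5*(-1))/(-1*(-1 - 1))) = (-1*(-14))*((½)*(-1)*(-2 - 5)/(-2)) = 14*((½)*(-1)*(-½)*(-7)) = 14*(-7/4) = -49/2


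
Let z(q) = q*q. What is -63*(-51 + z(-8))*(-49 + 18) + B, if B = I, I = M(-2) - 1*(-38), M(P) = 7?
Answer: 25434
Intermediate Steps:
z(q) = q²
I = 45 (I = 7 - 1*(-38) = 7 + 38 = 45)
B = 45
-63*(-51 + z(-8))*(-49 + 18) + B = -63*(-51 + (-8)²)*(-49 + 18) + 45 = -63*(-51 + 64)*(-31) + 45 = -819*(-31) + 45 = -63*(-403) + 45 = 25389 + 45 = 25434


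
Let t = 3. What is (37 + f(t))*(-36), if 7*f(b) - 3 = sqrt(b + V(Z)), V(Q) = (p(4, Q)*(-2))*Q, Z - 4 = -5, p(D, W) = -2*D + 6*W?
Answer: -9432/7 - 180*I/7 ≈ -1347.4 - 25.714*I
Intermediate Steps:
Z = -1 (Z = 4 - 5 = -1)
V(Q) = Q*(16 - 12*Q) (V(Q) = ((-2*4 + 6*Q)*(-2))*Q = ((-8 + 6*Q)*(-2))*Q = (16 - 12*Q)*Q = Q*(16 - 12*Q))
f(b) = 3/7 + sqrt(-28 + b)/7 (f(b) = 3/7 + sqrt(b + 4*(-1)*(4 - 3*(-1)))/7 = 3/7 + sqrt(b + 4*(-1)*(4 + 3))/7 = 3/7 + sqrt(b + 4*(-1)*7)/7 = 3/7 + sqrt(b - 28)/7 = 3/7 + sqrt(-28 + b)/7)
(37 + f(t))*(-36) = (37 + (3/7 + sqrt(-28 + 3)/7))*(-36) = (37 + (3/7 + sqrt(-25)/7))*(-36) = (37 + (3/7 + (5*I)/7))*(-36) = (37 + (3/7 + 5*I/7))*(-36) = (262/7 + 5*I/7)*(-36) = -9432/7 - 180*I/7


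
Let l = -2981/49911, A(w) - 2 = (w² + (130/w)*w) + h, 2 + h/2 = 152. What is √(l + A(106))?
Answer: √29066098437537/49911 ≈ 108.02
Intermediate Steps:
h = 300 (h = -4 + 2*152 = -4 + 304 = 300)
A(w) = 432 + w² (A(w) = 2 + ((w² + (130/w)*w) + 300) = 2 + ((w² + 130) + 300) = 2 + ((130 + w²) + 300) = 2 + (430 + w²) = 432 + w²)
l = -2981/49911 (l = -2981*1/49911 = -2981/49911 ≈ -0.059726)
√(l + A(106)) = √(-2981/49911 + (432 + 106²)) = √(-2981/49911 + (432 + 11236)) = √(-2981/49911 + 11668) = √(582358567/49911) = √29066098437537/49911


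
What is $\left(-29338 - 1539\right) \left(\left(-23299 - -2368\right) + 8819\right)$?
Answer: $373982224$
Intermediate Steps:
$\left(-29338 - 1539\right) \left(\left(-23299 - -2368\right) + 8819\right) = - 30877 \left(\left(-23299 + 2368\right) + 8819\right) = - 30877 \left(-20931 + 8819\right) = \left(-30877\right) \left(-12112\right) = 373982224$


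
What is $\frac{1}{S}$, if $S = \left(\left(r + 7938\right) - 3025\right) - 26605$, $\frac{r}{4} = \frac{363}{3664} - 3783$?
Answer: $- \frac{916}{33730421} \approx -2.7156 \cdot 10^{-5}$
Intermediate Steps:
$r = - \frac{13860549}{916}$ ($r = 4 \left(\frac{363}{3664} - 3783\right) = 4 \left(- \frac{13860549}{3664}\right) = - \frac{13860549}{916} \approx -15132.0$)
$S = - \frac{33730421}{916}$ ($S = \left(\left(- \frac{13860549}{916} + 7938\right) - 3025\right) - 26605 = \left(- \frac{6589341}{916} - 3025\right) - 26605 = - \frac{9360241}{916} - 26605 = - \frac{33730421}{916} \approx -36824.0$)
$\frac{1}{S} = \frac{1}{- \frac{33730421}{916}} = - \frac{916}{33730421}$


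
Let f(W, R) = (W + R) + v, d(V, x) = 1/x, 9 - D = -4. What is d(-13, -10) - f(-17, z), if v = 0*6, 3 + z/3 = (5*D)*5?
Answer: -9491/10 ≈ -949.10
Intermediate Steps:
D = 13 (D = 9 - 1*(-4) = 9 + 4 = 13)
z = 966 (z = -9 + 3*((5*13)*5) = -9 + 3*(65*5) = -9 + 3*325 = -9 + 975 = 966)
v = 0
f(W, R) = R + W (f(W, R) = (W + R) + 0 = (R + W) + 0 = R + W)
d(-13, -10) - f(-17, z) = 1/(-10) - (966 - 17) = -⅒ - 1*949 = -⅒ - 949 = -9491/10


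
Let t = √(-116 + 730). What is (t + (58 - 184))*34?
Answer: -4284 + 34*√614 ≈ -3441.5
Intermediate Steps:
t = √614 ≈ 24.779
(t + (58 - 184))*34 = (√614 + (58 - 184))*34 = (√614 - 126)*34 = (-126 + √614)*34 = -4284 + 34*√614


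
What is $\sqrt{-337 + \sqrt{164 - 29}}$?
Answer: $\sqrt{-337 + 3 \sqrt{15}} \approx 18.038 i$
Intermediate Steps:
$\sqrt{-337 + \sqrt{164 - 29}} = \sqrt{-337 + \sqrt{135}} = \sqrt{-337 + 3 \sqrt{15}}$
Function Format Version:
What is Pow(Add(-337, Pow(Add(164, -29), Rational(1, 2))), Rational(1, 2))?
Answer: Pow(Add(-337, Mul(3, Pow(15, Rational(1, 2)))), Rational(1, 2)) ≈ Mul(18.038, I)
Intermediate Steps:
Pow(Add(-337, Pow(Add(164, -29), Rational(1, 2))), Rational(1, 2)) = Pow(Add(-337, Pow(135, Rational(1, 2))), Rational(1, 2)) = Pow(Add(-337, Mul(3, Pow(15, Rational(1, 2)))), Rational(1, 2))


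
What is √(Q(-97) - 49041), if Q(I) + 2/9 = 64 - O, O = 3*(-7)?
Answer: I*√440606/3 ≈ 221.26*I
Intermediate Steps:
O = -21
Q(I) = 763/9 (Q(I) = -2/9 + (64 - 1*(-21)) = -2/9 + (64 + 21) = -2/9 + 85 = 763/9)
√(Q(-97) - 49041) = √(763/9 - 49041) = √(-440606/9) = I*√440606/3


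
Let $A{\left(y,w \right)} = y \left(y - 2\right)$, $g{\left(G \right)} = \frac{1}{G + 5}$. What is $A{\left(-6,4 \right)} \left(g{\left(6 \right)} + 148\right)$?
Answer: $\frac{78192}{11} \approx 7108.4$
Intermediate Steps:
$g{\left(G \right)} = \frac{1}{5 + G}$
$A{\left(y,w \right)} = y \left(-2 + y\right)$
$A{\left(-6,4 \right)} \left(g{\left(6 \right)} + 148\right) = - 6 \left(-2 - 6\right) \left(\frac{1}{5 + 6} + 148\right) = \left(-6\right) \left(-8\right) \left(\frac{1}{11} + 148\right) = 48 \left(\frac{1}{11} + 148\right) = 48 \cdot \frac{1629}{11} = \frac{78192}{11}$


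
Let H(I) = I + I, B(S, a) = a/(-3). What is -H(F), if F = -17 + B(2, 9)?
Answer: 40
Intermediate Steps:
B(S, a) = -a/3 (B(S, a) = a*(-1/3) = -a/3)
F = -20 (F = -17 - 1/3*9 = -17 - 3 = -20)
H(I) = 2*I
-H(F) = -2*(-20) = -1*(-40) = 40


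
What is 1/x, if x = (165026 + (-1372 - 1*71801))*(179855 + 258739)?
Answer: 1/40286174682 ≈ 2.4822e-11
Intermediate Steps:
x = 40286174682 (x = (165026 + (-1372 - 71801))*438594 = (165026 - 73173)*438594 = 91853*438594 = 40286174682)
1/x = 1/40286174682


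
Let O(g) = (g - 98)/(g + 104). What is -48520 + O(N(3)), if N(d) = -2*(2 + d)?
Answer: -2280494/47 ≈ -48521.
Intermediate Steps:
N(d) = -4 - 2*d
O(g) = (-98 + g)/(104 + g)
-48520 + O(N(3)) = -48520 + (-98 + (-4 - 2*3))/(104 + (-4 - 2*3)) = -48520 + (-98 + (-4 - 6))/(104 + (-4 - 6)) = -48520 + (-98 - 10)/(104 - 10) = -48520 - 108/94 = -48520 + (1/94)*(-108) = -48520 - 54/47 = -2280494/47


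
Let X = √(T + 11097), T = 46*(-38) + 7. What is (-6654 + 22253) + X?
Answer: 15599 + 2*√2339 ≈ 15696.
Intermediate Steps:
T = -1741 (T = -1748 + 7 = -1741)
X = 2*√2339 (X = √(-1741 + 11097) = √9356 = 2*√2339 ≈ 96.726)
(-6654 + 22253) + X = (-6654 + 22253) + 2*√2339 = 15599 + 2*√2339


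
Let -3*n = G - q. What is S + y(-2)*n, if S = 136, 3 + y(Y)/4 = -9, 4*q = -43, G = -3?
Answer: 260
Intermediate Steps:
q = -43/4 (q = (¼)*(-43) = -43/4 ≈ -10.750)
y(Y) = -48 (y(Y) = -12 + 4*(-9) = -12 - 36 = -48)
n = -31/12 (n = -(-3 - 1*(-43/4))/3 = -(-3 + 43/4)/3 = -⅓*31/4 = -31/12 ≈ -2.5833)
S + y(-2)*n = 136 - 48*(-31/12) = 136 + 124 = 260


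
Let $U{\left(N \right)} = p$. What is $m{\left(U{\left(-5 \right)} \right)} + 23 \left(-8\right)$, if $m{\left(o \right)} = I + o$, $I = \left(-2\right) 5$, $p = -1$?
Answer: $-195$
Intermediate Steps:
$U{\left(N \right)} = -1$
$I = -10$
$m{\left(o \right)} = -10 + o$
$m{\left(U{\left(-5 \right)} \right)} + 23 \left(-8\right) = \left(-10 - 1\right) + 23 \left(-8\right) = -11 - 184 = -195$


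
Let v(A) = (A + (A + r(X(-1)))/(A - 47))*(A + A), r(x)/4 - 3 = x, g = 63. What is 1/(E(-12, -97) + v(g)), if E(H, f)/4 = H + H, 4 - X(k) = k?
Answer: 8/68721 ≈ 0.00011641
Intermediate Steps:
X(k) = 4 - k
r(x) = 12 + 4*x
v(A) = 2*A*(A + (32 + A)/(-47 + A)) (v(A) = (A + (A + (12 + 4*(4 - 1*(-1))))/(A - 47))*(A + A) = (A + (A + (12 + 4*(4 + 1)))/(-47 + A))*(2*A) = (A + (A + (12 + 4*5))/(-47 + A))*(2*A) = (A + (A + (12 + 20))/(-47 + A))*(2*A) = (A + (A + 32)/(-47 + A))*(2*A) = (A + (32 + A)/(-47 + A))*(2*A) = 2*A*(A + (32 + A)/(-47 + A)))
E(H, f) = 8*H (E(H, f) = 4*(H + H) = 4*(2*H) = 8*H)
1/(E(-12, -97) + v(g)) = 1/(8*(-12) + 2*63*(32 + 63² - 46*63)/(-47 + 63)) = 1/(-96 + 2*63*(32 + 3969 - 2898)/16) = 1/(-96 + 2*63*(1/16)*1103) = 1/(-96 + 69489/8) = 1/(68721/8) = 8/68721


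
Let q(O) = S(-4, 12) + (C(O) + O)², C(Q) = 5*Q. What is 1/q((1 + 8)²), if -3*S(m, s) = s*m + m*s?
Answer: 1/236228 ≈ 4.2332e-6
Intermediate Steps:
S(m, s) = -2*m*s/3 (S(m, s) = -(s*m + m*s)/3 = -(m*s + m*s)/3 = -2*m*s/3)
q(O) = 32 + 36*O² (q(O) = -⅔*(-4)*12 + (5*O + O)² = 32 + (6*O)² = 32 + 36*O²)
1/q((1 + 8)²) = 1/(32 + 36*((1 + 8)²)²) = 1/(32 + 36*(9²)²) = 1/(32 + 36*81²) = 1/(32 + 36*6561) = 1/(32 + 236196) = 1/236228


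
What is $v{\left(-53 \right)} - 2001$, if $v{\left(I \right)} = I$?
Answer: $-2054$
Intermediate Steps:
$v{\left(-53 \right)} - 2001 = -53 - 2001 = -2054$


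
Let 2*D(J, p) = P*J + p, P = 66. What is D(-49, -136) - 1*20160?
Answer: -21845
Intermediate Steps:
D(J, p) = p/2 + 33*J (D(J, p) = (66*J + p)/2 = (p + 66*J)/2 = p/2 + 33*J)
D(-49, -136) - 1*20160 = ((1/2)*(-136) + 33*(-49)) - 1*20160 = (-68 - 1617) - 20160 = -1685 - 20160 = -21845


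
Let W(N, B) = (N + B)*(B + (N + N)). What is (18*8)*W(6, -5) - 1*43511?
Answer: -42503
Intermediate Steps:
W(N, B) = (B + N)*(B + 2*N)
(18*8)*W(6, -5) - 1*43511 = (18*8)*((-5)² + 2*6² + 3*(-5)*6) - 1*43511 = 144*(25 + 2*36 - 90) - 43511 = 144*(25 + 72 - 90) - 43511 = 144*7 - 43511 = 1008 - 43511 = -42503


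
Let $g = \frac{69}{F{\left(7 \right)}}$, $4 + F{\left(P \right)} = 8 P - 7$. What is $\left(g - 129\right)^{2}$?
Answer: $\frac{3655744}{225} \approx 16248.0$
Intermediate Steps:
$F{\left(P \right)} = -11 + 8 P$ ($F{\left(P \right)} = -4 + \left(8 P - 7\right) = -4 + \left(-7 + 8 P\right) = -11 + 8 P$)
$g = \frac{23}{15}$ ($g = \frac{69}{-11 + 8 \cdot 7} = \frac{69}{-11 + 56} = \frac{69}{45} = 69 \cdot \frac{1}{45} = \frac{23}{15} \approx 1.5333$)
$\left(g - 129\right)^{2} = \left(\frac{23}{15} - 129\right)^{2} = \left(- \frac{1912}{15}\right)^{2} = \frac{3655744}{225}$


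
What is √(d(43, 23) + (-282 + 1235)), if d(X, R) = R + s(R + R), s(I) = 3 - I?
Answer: √933 ≈ 30.545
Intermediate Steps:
d(X, R) = 3 - R (d(X, R) = R + (3 - (R + R)) = R + (3 - 2*R) = 3 - R)
√(d(43, 23) + (-282 + 1235)) = √((3 - 1*23) + (-282 + 1235)) = √((3 - 23) + 953) = √(-20 + 953) = √933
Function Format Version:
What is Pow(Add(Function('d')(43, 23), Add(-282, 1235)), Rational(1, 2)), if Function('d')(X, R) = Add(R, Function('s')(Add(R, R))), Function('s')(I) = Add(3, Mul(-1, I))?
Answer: Pow(933, Rational(1, 2)) ≈ 30.545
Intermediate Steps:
Function('d')(X, R) = Add(3, Mul(-1, R)) (Function('d')(X, R) = Add(R, Add(3, Mul(-1, Add(R, R)))) = Add(R, Add(3, Mul(-1, Mul(2, R)))) = Add(R, Add(3, Mul(-2, R))) = Add(3, Mul(-1, R)))
Pow(Add(Function('d')(43, 23), Add(-282, 1235)), Rational(1, 2)) = Pow(Add(Add(3, Mul(-1, 23)), Add(-282, 1235)), Rational(1, 2)) = Pow(Add(Add(3, -23), 953), Rational(1, 2)) = Pow(Add(-20, 953), Rational(1, 2)) = Pow(933, Rational(1, 2))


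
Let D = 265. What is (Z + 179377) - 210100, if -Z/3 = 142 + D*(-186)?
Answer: 116721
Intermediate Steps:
Z = 147444 (Z = -3*(142 + 265*(-186)) = -3*(142 - 49290) = -3*(-49148) = 147444)
(Z + 179377) - 210100 = (147444 + 179377) - 210100 = 326821 - 210100 = 116721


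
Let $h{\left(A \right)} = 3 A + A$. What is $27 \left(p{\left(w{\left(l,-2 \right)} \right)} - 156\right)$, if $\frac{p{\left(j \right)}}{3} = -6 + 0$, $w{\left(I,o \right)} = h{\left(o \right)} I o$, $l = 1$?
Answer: $-4698$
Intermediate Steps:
$h{\left(A \right)} = 4 A$
$w{\left(I,o \right)} = 4 I o^{2}$ ($w{\left(I,o \right)} = 4 o I o = 4 I o o = 4 I o^{2}$)
$p{\left(j \right)} = -18$ ($p{\left(j \right)} = 3 \left(-6 + 0\right) = 3 \left(-6\right) = -18$)
$27 \left(p{\left(w{\left(l,-2 \right)} \right)} - 156\right) = 27 \left(-18 - 156\right) = 27 \left(-174\right) = -4698$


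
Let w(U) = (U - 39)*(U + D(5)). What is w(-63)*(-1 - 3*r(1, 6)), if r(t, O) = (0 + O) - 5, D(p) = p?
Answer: -23664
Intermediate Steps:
r(t, O) = -5 + O (r(t, O) = O - 5 = -5 + O)
w(U) = (-39 + U)*(5 + U) (w(U) = (U - 39)*(U + 5) = (-39 + U)*(5 + U))
w(-63)*(-1 - 3*r(1, 6)) = (-195 + (-63)**2 - 34*(-63))*(-1 - 3*(-5 + 6)) = (-195 + 3969 + 2142)*(-1 - 3*1) = 5916*(-1 - 3) = 5916*(-4) = -23664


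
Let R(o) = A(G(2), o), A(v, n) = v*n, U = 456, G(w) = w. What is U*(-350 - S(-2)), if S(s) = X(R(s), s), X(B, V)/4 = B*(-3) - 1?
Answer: -179664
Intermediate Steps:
A(v, n) = n*v
R(o) = 2*o (R(o) = o*2 = 2*o)
X(B, V) = -4 - 12*B (X(B, V) = 4*(B*(-3) - 1) = 4*(-3*B - 1) = 4*(-1 - 3*B) = -4 - 12*B)
S(s) = -4 - 24*s
U*(-350 - S(-2)) = 456*(-350 - (-4 - 24*(-2))) = 456*(-350 - (-4 + 48)) = 456*(-350 - 1*44) = 456*(-350 - 44) = 456*(-394) = -179664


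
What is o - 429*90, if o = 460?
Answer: -38150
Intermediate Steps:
o - 429*90 = 460 - 429*90 = 460 - 38610 = -38150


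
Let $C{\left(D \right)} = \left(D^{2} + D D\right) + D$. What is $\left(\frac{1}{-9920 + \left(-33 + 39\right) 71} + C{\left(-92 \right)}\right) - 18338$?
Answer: $- \frac{14259989}{9494} \approx -1502.0$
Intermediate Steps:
$C{\left(D \right)} = D + 2 D^{2}$ ($C{\left(D \right)} = \left(D^{2} + D^{2}\right) + D = 2 D^{2} + D = D + 2 D^{2}$)
$\left(\frac{1}{-9920 + \left(-33 + 39\right) 71} + C{\left(-92 \right)}\right) - 18338 = \left(\frac{1}{-9920 + \left(-33 + 39\right) 71} - 92 \left(1 + 2 \left(-92\right)\right)\right) - 18338 = \left(\frac{1}{-9920 + 6 \cdot 71} - 92 \left(1 - 184\right)\right) - 18338 = \left(\frac{1}{-9920 + 426} - -16836\right) - 18338 = \left(\frac{1}{-9494} + 16836\right) - 18338 = \left(- \frac{1}{9494} + 16836\right) - 18338 = \frac{159840983}{9494} - 18338 = - \frac{14259989}{9494}$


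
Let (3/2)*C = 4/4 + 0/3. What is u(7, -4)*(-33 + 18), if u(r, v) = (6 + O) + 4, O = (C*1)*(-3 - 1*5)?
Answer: -70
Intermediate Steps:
C = 2/3 (C = 2*(4/4 + 0/3)/3 = 2*(4*(1/4) + 0*(1/3))/3 = 2*(1 + 0)/3 = (2/3)*1 = 2/3 ≈ 0.66667)
O = -16/3 (O = ((2/3)*1)*(-3 - 1*5) = 2*(-3 - 5)/3 = (2/3)*(-8) = -16/3 ≈ -5.3333)
u(r, v) = 14/3 (u(r, v) = (6 - 16/3) + 4 = 2/3 + 4 = 14/3)
u(7, -4)*(-33 + 18) = 14*(-33 + 18)/3 = (14/3)*(-15) = -70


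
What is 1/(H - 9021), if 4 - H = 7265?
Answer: -1/16282 ≈ -6.1417e-5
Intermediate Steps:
H = -7261 (H = 4 - 1*7265 = 4 - 7265 = -7261)
1/(H - 9021) = 1/(-7261 - 9021) = 1/(-16282) = -1/16282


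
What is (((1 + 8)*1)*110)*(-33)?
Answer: -32670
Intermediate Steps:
(((1 + 8)*1)*110)*(-33) = ((9*1)*110)*(-33) = (9*110)*(-33) = 990*(-33) = -32670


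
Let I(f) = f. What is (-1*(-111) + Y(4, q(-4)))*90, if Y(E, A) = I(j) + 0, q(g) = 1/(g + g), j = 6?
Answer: 10530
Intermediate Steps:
q(g) = 1/(2*g)
Y(E, A) = 6 (Y(E, A) = 6 + 0 = 6)
(-1*(-111) + Y(4, q(-4)))*90 = (-1*(-111) + 6)*90 = (111 + 6)*90 = 117*90 = 10530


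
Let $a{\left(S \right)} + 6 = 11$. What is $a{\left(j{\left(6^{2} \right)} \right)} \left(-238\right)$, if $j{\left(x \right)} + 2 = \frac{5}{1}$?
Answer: $-1190$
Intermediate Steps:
$j{\left(x \right)} = 3$ ($j{\left(x \right)} = -2 + \frac{5}{1} = -2 + 5 \cdot 1 = -2 + 5 = 3$)
$a{\left(S \right)} = 5$ ($a{\left(S \right)} = -6 + 11 = 5$)
$a{\left(j{\left(6^{2} \right)} \right)} \left(-238\right) = 5 \left(-238\right) = -1190$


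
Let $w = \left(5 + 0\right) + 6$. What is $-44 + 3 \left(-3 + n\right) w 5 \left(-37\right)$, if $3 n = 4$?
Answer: $10131$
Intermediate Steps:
$n = \frac{4}{3}$ ($n = \frac{1}{3} \cdot 4 = \frac{4}{3} \approx 1.3333$)
$w = 11$ ($w = 5 + 6 = 11$)
$-44 + 3 \left(-3 + n\right) w 5 \left(-37\right) = -44 + 3 \left(-3 + \frac{4}{3}\right) 11 \cdot 5 \left(-37\right) = -44 + 3 \left(\left(- \frac{5}{3}\right) 11\right) 5 \left(-37\right) = -44 + 3 \left(- \frac{55}{3}\right) 5 \left(-37\right) = -44 + \left(-55\right) 5 \left(-37\right) = -44 - -10175 = -44 + 10175 = 10131$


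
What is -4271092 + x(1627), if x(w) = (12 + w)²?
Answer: -1584771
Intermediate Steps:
-4271092 + x(1627) = -4271092 + (12 + 1627)² = -4271092 + 1639² = -4271092 + 2686321 = -1584771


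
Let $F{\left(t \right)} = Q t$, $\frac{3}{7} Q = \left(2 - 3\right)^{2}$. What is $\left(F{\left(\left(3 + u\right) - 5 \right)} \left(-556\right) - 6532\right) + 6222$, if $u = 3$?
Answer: $- \frac{4822}{3} \approx -1607.3$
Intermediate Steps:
$Q = \frac{7}{3}$ ($Q = \frac{7 \left(2 - 3\right)^{2}}{3} = \frac{7 \left(-1\right)^{2}}{3} = \frac{7}{3} \cdot 1 = \frac{7}{3} \approx 2.3333$)
$F{\left(t \right)} = \frac{7 t}{3}$
$\left(F{\left(\left(3 + u\right) - 5 \right)} \left(-556\right) - 6532\right) + 6222 = \left(\frac{7 \left(\left(3 + 3\right) - 5\right)}{3} \left(-556\right) - 6532\right) + 6222 = \left(\frac{7 \left(6 - 5\right)}{3} \left(-556\right) - 6532\right) + 6222 = \left(\frac{7}{3} \cdot 1 \left(-556\right) - 6532\right) + 6222 = \left(\frac{7}{3} \left(-556\right) - 6532\right) + 6222 = \left(- \frac{3892}{3} - 6532\right) + 6222 = - \frac{23488}{3} + 6222 = - \frac{4822}{3}$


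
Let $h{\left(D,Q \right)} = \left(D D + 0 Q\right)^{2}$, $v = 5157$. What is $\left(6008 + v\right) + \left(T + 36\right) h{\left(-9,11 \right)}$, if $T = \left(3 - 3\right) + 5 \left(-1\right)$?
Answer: $214556$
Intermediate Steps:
$T = -5$ ($T = 0 - 5 = -5$)
$h{\left(D,Q \right)} = D^{4}$ ($h{\left(D,Q \right)} = \left(D^{2} + 0\right)^{2} = \left(D^{2}\right)^{2} = D^{4}$)
$\left(6008 + v\right) + \left(T + 36\right) h{\left(-9,11 \right)} = \left(6008 + 5157\right) + \left(-5 + 36\right) \left(-9\right)^{4} = 11165 + 31 \cdot 6561 = 11165 + 203391 = 214556$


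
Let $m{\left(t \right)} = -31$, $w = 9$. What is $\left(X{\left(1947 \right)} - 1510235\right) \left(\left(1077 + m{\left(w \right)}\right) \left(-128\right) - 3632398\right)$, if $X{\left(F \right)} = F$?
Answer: $5680643978368$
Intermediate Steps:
$\left(X{\left(1947 \right)} - 1510235\right) \left(\left(1077 + m{\left(w \right)}\right) \left(-128\right) - 3632398\right) = \left(1947 - 1510235\right) \left(\left(1077 - 31\right) \left(-128\right) - 3632398\right) = - 1508288 \left(1046 \left(-128\right) - 3632398\right) = - 1508288 \left(-133888 - 3632398\right) = \left(-1508288\right) \left(-3766286\right) = 5680643978368$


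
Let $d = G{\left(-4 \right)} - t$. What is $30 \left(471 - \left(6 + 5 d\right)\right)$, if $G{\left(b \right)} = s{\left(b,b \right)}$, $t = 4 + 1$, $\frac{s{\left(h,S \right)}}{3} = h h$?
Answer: $7500$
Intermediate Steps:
$s{\left(h,S \right)} = 3 h^{2}$ ($s{\left(h,S \right)} = 3 h h = 3 h^{2}$)
$t = 5$
$G{\left(b \right)} = 3 b^{2}$
$d = 43$ ($d = 3 \left(-4\right)^{2} - 5 = 3 \cdot 16 - 5 = 48 - 5 = 43$)
$30 \left(471 - \left(6 + 5 d\right)\right) = 30 \left(471 - 221\right) = 30 \cdot 250 = 7500$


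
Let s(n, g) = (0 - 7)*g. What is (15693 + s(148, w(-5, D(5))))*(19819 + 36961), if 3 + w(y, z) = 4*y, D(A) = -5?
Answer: 900190120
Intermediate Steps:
w(y, z) = -3 + 4*y
s(n, g) = -7*g
(15693 + s(148, w(-5, D(5))))*(19819 + 36961) = (15693 - 7*(-3 + 4*(-5)))*(19819 + 36961) = (15693 - 7*(-3 - 20))*56780 = (15693 - 7*(-23))*56780 = (15693 + 161)*56780 = 15854*56780 = 900190120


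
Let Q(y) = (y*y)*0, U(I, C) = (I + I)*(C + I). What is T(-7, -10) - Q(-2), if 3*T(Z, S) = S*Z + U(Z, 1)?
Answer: 154/3 ≈ 51.333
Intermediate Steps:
U(I, C) = 2*I*(C + I) (U(I, C) = (2*I)*(C + I) = 2*I*(C + I))
Q(y) = 0 (Q(y) = y²*0 = 0)
T(Z, S) = S*Z/3 + 2*Z*(1 + Z)/3 (T(Z, S) = (S*Z + 2*Z*(1 + Z))/3 = S*Z/3 + 2*Z*(1 + Z)/3)
T(-7, -10) - Q(-2) = (⅓)*(-7)*(2 - 10 + 2*(-7)) - 1*0 = (⅓)*(-7)*(2 - 10 - 14) + 0 = (⅓)*(-7)*(-22) + 0 = 154/3 + 0 = 154/3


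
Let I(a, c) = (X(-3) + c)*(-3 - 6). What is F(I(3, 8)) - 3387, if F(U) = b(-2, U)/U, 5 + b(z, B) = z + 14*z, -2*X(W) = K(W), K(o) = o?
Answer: -579107/171 ≈ -3386.6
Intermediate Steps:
X(W) = -W/2
b(z, B) = -5 + 15*z (b(z, B) = -5 + (z + 14*z) = -5 + 15*z)
I(a, c) = -27/2 - 9*c (I(a, c) = (-1/2*(-3) + c)*(-3 - 6) = (3/2 + c)*(-9) = -27/2 - 9*c)
F(U) = -35/U (F(U) = (-5 + 15*(-2))/U = (-5 - 30)/U = -35/U)
F(I(3, 8)) - 3387 = -35/(-27/2 - 9*8) - 3387 = -35/(-27/2 - 72) - 3387 = -35/(-171/2) - 3387 = -35*(-2/171) - 3387 = 70/171 - 3387 = -579107/171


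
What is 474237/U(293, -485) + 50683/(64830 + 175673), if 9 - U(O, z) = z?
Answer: 114080458613/118808482 ≈ 960.21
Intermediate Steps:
U(O, z) = 9 - z
474237/U(293, -485) + 50683/(64830 + 175673) = 474237/(9 - 1*(-485)) + 50683/(64830 + 175673) = 474237/(9 + 485) + 50683/240503 = 474237/494 + 50683*(1/240503) = 474237*(1/494) + 50683/240503 = 474237/494 + 50683/240503 = 114080458613/118808482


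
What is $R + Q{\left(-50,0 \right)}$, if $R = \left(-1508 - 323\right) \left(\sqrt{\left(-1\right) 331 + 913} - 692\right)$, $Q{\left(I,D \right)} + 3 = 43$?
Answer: $1267092 - 1831 \sqrt{582} \approx 1.2229 \cdot 10^{6}$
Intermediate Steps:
$Q{\left(I,D \right)} = 40$ ($Q{\left(I,D \right)} = -3 + 43 = 40$)
$R = 1267052 - 1831 \sqrt{582}$ ($R = - 1831 \left(\sqrt{-331 + 913} - 692\right) = - 1831 \left(\sqrt{582} - 692\right) = - 1831 \left(-692 + \sqrt{582}\right) = 1267052 - 1831 \sqrt{582} \approx 1.2229 \cdot 10^{6}$)
$R + Q{\left(-50,0 \right)} = \left(1267052 - 1831 \sqrt{582}\right) + 40 = 1267092 - 1831 \sqrt{582}$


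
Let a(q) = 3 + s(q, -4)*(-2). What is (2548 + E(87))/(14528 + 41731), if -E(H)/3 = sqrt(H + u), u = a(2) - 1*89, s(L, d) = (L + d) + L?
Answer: 2545/56259 ≈ 0.045237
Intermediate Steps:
s(L, d) = d + 2*L
a(q) = 11 - 4*q (a(q) = 3 + (-4 + 2*q)*(-2) = 3 + (8 - 4*q) = 11 - 4*q)
u = -86 (u = (11 - 4*2) - 1*89 = (11 - 8) - 89 = 3 - 89 = -86)
E(H) = -3*sqrt(-86 + H) (E(H) = -3*sqrt(H - 86) = -3*sqrt(-86 + H))
(2548 + E(87))/(14528 + 41731) = (2548 - 3*sqrt(-86 + 87))/(14528 + 41731) = (2548 - 3*sqrt(1))/56259 = (2548 - 3*1)*(1/56259) = (2548 - 3)*(1/56259) = 2545*(1/56259) = 2545/56259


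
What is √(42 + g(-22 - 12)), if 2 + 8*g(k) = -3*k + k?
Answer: √201/2 ≈ 7.0887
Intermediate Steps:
g(k) = -¼ - k/4 (g(k) = -¼ + (-3*k + k)/8 = -¼ + (-2*k)/8 = -¼ - k/4)
√(42 + g(-22 - 12)) = √(42 + (-¼ - (-22 - 12)/4)) = √(42 + (-¼ - ¼*(-34))) = √(42 + (-¼ + 17/2)) = √(42 + 33/4) = √(201/4) = √201/2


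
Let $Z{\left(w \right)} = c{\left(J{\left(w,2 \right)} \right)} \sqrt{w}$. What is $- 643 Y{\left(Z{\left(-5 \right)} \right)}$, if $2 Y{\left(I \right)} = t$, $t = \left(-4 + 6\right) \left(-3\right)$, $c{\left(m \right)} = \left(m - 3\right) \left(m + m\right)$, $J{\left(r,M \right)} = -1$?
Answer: $1929$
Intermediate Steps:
$c{\left(m \right)} = 2 m \left(-3 + m\right)$ ($c{\left(m \right)} = \left(-3 + m\right) 2 m = 2 m \left(-3 + m\right)$)
$Z{\left(w \right)} = 8 \sqrt{w}$ ($Z{\left(w \right)} = 2 \left(-1\right) \left(-3 - 1\right) \sqrt{w} = 2 \left(-1\right) \left(-4\right) \sqrt{w} = 8 \sqrt{w}$)
$t = -6$ ($t = 2 \left(-3\right) = -6$)
$Y{\left(I \right)} = -3$ ($Y{\left(I \right)} = \frac{1}{2} \left(-6\right) = -3$)
$- 643 Y{\left(Z{\left(-5 \right)} \right)} = \left(-643\right) \left(-3\right) = 1929$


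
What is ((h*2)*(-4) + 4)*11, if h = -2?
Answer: 220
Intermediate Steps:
((h*2)*(-4) + 4)*11 = (-2*2*(-4) + 4)*11 = (-4*(-4) + 4)*11 = (16 + 4)*11 = 20*11 = 220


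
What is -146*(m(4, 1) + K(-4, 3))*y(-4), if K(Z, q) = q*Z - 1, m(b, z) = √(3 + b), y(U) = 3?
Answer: 5694 - 438*√7 ≈ 4535.2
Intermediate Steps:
K(Z, q) = -1 + Z*q (K(Z, q) = Z*q - 1 = -1 + Z*q)
-146*(m(4, 1) + K(-4, 3))*y(-4) = -146*(√(3 + 4) + (-1 - 4*3))*3 = -146*(√7 + (-1 - 12))*3 = -146*(√7 - 13)*3 = -146*(-13 + √7)*3 = -146*(-39 + 3*√7) = 5694 - 438*√7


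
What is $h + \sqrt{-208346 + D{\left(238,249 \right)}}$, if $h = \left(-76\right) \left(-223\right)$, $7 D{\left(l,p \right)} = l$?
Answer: $16948 + 2 i \sqrt{52078} \approx 16948.0 + 456.41 i$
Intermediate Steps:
$D{\left(l,p \right)} = \frac{l}{7}$
$h = 16948$
$h + \sqrt{-208346 + D{\left(238,249 \right)}} = 16948 + \sqrt{-208346 + \frac{1}{7} \cdot 238} = 16948 + \sqrt{-208346 + 34} = 16948 + \sqrt{-208312} = 16948 + 2 i \sqrt{52078}$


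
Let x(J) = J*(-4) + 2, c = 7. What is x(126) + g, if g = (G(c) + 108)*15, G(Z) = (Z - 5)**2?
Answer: 1178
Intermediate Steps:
x(J) = 2 - 4*J (x(J) = -4*J + 2 = 2 - 4*J)
G(Z) = (-5 + Z)**2
g = 1680 (g = ((-5 + 7)**2 + 108)*15 = (2**2 + 108)*15 = (4 + 108)*15 = 112*15 = 1680)
x(126) + g = (2 - 4*126) + 1680 = (2 - 504) + 1680 = -502 + 1680 = 1178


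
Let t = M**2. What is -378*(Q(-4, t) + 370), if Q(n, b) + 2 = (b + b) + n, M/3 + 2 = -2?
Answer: -246456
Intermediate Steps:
M = -12 (M = -6 + 3*(-2) = -6 - 6 = -12)
t = 144 (t = (-12)**2 = 144)
Q(n, b) = -2 + n + 2*b (Q(n, b) = -2 + ((b + b) + n) = -2 + (2*b + n) = -2 + (n + 2*b) = -2 + n + 2*b)
-378*(Q(-4, t) + 370) = -378*((-2 - 4 + 2*144) + 370) = -378*((-2 - 4 + 288) + 370) = -378*(282 + 370) = -378*652 = -246456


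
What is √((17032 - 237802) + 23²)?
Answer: I*√220241 ≈ 469.3*I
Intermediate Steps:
√((17032 - 237802) + 23²) = √(-220770 + 529) = √(-220241) = I*√220241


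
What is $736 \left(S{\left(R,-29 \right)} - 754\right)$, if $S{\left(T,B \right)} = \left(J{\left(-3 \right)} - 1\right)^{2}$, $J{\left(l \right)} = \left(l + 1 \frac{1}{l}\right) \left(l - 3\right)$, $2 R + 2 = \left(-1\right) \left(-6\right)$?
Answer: $-289248$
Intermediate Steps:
$R = 2$ ($R = -1 + \frac{\left(-1\right) \left(-6\right)}{2} = -1 + \frac{1}{2} \cdot 6 = -1 + 3 = 2$)
$J{\left(l \right)} = \left(-3 + l\right) \left(l + \frac{1}{l}\right)$ ($J{\left(l \right)} = \left(l + \frac{1}{l}\right) \left(-3 + l\right) = \left(-3 + l\right) \left(l + \frac{1}{l}\right)$)
$S{\left(T,B \right)} = 361$ ($S{\left(T,B \right)} = \left(\left(1 + \left(-3\right)^{2} - -9 - \frac{3}{-3}\right) - 1\right)^{2} = \left(\left(1 + 9 + 9 - -1\right) - 1\right)^{2} = \left(\left(1 + 9 + 9 + 1\right) - 1\right)^{2} = \left(20 - 1\right)^{2} = 19^{2} = 361$)
$736 \left(S{\left(R,-29 \right)} - 754\right) = 736 \left(361 - 754\right) = 736 \left(-393\right) = -289248$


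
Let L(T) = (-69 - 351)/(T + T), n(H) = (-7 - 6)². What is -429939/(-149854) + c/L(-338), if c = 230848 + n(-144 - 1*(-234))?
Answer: 188729870327/507570 ≈ 3.7183e+5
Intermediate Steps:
n(H) = 169 (n(H) = (-13)² = 169)
L(T) = -210/T (L(T) = -420*1/(2*T) = -210/T)
c = 231017 (c = 230848 + 169 = 231017)
-429939/(-149854) + c/L(-338) = -429939/(-149854) + 231017/((-210/(-338))) = -429939*(-1/149854) + 231017/((-210*(-1/338))) = 13869/4834 + 231017/(105/169) = 13869/4834 + 231017*(169/105) = 13869/4834 + 39041873/105 = 188729870327/507570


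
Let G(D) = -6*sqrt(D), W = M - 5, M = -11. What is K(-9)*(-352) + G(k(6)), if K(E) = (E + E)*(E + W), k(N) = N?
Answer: -158400 - 6*sqrt(6) ≈ -1.5841e+5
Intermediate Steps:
W = -16 (W = -11 - 5 = -16)
K(E) = 2*E*(-16 + E) (K(E) = (E + E)*(E - 16) = (2*E)*(-16 + E) = 2*E*(-16 + E))
K(-9)*(-352) + G(k(6)) = (2*(-9)*(-16 - 9))*(-352) - 6*sqrt(6) = (2*(-9)*(-25))*(-352) - 6*sqrt(6) = 450*(-352) - 6*sqrt(6) = -158400 - 6*sqrt(6)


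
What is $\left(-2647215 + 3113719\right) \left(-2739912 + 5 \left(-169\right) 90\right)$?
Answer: $-1313657536848$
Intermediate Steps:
$\left(-2647215 + 3113719\right) \left(-2739912 + 5 \left(-169\right) 90\right) = 466504 \left(-2739912 - 76050\right) = 466504 \left(-2815962\right) = -1313657536848$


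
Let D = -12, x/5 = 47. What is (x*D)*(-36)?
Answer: 101520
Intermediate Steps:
x = 235 (x = 5*47 = 235)
(x*D)*(-36) = (235*(-12))*(-36) = -2820*(-36) = 101520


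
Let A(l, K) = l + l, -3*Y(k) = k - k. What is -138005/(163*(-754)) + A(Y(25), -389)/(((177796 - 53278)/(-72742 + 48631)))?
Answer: 138005/122902 ≈ 1.1229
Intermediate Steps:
Y(k) = 0 (Y(k) = -(k - k)/3 = -⅓*0 = 0)
A(l, K) = 2*l
-138005/(163*(-754)) + A(Y(25), -389)/(((177796 - 53278)/(-72742 + 48631))) = -138005/(163*(-754)) + (2*0)/(((177796 - 53278)/(-72742 + 48631))) = -138005/(-122902) + 0/((124518/(-24111))) = -138005*(-1/122902) + 0/((124518*(-1/24111))) = 138005/122902 + 0/(-41506/8037) = 138005/122902 + 0*(-8037/41506) = 138005/122902 + 0 = 138005/122902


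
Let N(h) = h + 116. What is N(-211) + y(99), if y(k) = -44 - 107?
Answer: -246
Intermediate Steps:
y(k) = -151
N(h) = 116 + h
N(-211) + y(99) = (116 - 211) - 151 = -95 - 151 = -246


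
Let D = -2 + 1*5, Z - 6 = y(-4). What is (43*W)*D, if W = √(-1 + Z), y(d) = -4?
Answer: 129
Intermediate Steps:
Z = 2 (Z = 6 - 4 = 2)
D = 3 (D = -2 + 5 = 3)
W = 1 (W = √(-1 + 2) = √1 = 1)
(43*W)*D = (43*1)*3 = 43*3 = 129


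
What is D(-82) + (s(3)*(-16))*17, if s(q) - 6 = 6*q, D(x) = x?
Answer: -6610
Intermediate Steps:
s(q) = 6 + 6*q
D(-82) + (s(3)*(-16))*17 = -82 + ((6 + 6*3)*(-16))*17 = -82 + ((6 + 18)*(-16))*17 = -82 + (24*(-16))*17 = -82 - 384*17 = -82 - 6528 = -6610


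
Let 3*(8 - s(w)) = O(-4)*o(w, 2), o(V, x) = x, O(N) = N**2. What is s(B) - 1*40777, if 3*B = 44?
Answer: -122339/3 ≈ -40780.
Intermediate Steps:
B = 44/3 (B = (1/3)*44 = 44/3 ≈ 14.667)
s(w) = -8/3 (s(w) = 8 - (-4)**2*2/3 = 8 - 16*2/3 = 8 - 1/3*32 = 8 - 32/3 = -8/3)
s(B) - 1*40777 = -8/3 - 1*40777 = -8/3 - 40777 = -122339/3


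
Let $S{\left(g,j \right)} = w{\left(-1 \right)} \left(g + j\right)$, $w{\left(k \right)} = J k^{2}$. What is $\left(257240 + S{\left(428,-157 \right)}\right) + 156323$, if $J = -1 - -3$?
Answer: $414105$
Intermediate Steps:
$J = 2$ ($J = -1 + 3 = 2$)
$w{\left(k \right)} = 2 k^{2}$
$S{\left(g,j \right)} = 2 g + 2 j$ ($S{\left(g,j \right)} = 2 \left(-1\right)^{2} \left(g + j\right) = 2 \cdot 1 \left(g + j\right) = 2 \left(g + j\right) = 2 g + 2 j$)
$\left(257240 + S{\left(428,-157 \right)}\right) + 156323 = \left(257240 + \left(2 \cdot 428 + 2 \left(-157\right)\right)\right) + 156323 = \left(257240 + \left(856 - 314\right)\right) + 156323 = \left(257240 + 542\right) + 156323 = 257782 + 156323 = 414105$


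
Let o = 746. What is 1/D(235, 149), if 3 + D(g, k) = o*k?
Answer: 1/111151 ≈ 8.9968e-6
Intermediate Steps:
D(g, k) = -3 + 746*k
1/D(235, 149) = 1/(-3 + 746*149) = 1/(-3 + 111154) = 1/111151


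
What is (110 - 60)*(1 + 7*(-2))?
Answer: -650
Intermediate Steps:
(110 - 60)*(1 + 7*(-2)) = 50*(1 - 14) = 50*(-13) = -650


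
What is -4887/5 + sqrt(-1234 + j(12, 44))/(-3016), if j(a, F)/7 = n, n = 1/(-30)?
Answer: -4887/5 - I*sqrt(1110810)/90480 ≈ -977.4 - 0.011648*I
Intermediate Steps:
n = -1/30 ≈ -0.033333
j(a, F) = -7/30 (j(a, F) = 7*(-1/30) = -7/30)
-4887/5 + sqrt(-1234 + j(12, 44))/(-3016) = -4887/5 + sqrt(-1234 - 7/30)/(-3016) = -4887*1/5 + sqrt(-37027/30)*(-1/3016) = -4887/5 + (I*sqrt(1110810)/30)*(-1/3016) = -4887/5 - I*sqrt(1110810)/90480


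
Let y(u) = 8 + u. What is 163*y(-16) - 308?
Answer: -1612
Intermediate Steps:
163*y(-16) - 308 = 163*(8 - 16) - 308 = 163*(-8) - 308 = -1304 - 308 = -1612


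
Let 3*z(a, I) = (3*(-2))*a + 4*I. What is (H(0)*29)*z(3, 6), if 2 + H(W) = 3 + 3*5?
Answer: 928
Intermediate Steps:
H(W) = 16 (H(W) = -2 + (3 + 3*5) = -2 + (3 + 15) = -2 + 18 = 16)
z(a, I) = -2*a + 4*I/3 (z(a, I) = ((3*(-2))*a + 4*I)/3 = (-6*a + 4*I)/3 = -2*a + 4*I/3)
(H(0)*29)*z(3, 6) = (16*29)*(-2*3 + (4/3)*6) = 464*(-6 + 8) = 464*2 = 928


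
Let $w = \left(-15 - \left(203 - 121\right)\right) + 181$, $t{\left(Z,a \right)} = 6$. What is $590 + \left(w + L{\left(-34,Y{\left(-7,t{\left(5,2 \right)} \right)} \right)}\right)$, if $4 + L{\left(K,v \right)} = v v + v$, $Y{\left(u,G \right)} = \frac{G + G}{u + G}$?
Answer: $802$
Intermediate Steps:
$Y{\left(u,G \right)} = \frac{2 G}{G + u}$
$w = 84$ ($w = \left(-15 - \left(203 - 121\right)\right) + 181 = \left(-15 - 82\right) + 181 = -97 + 181 = 84$)
$L{\left(K,v \right)} = -4 + v + v^{2}$ ($L{\left(K,v \right)} = -4 + \left(v v + v\right) = -4 + \left(v^{2} + v\right) = -4 + \left(v + v^{2}\right) = -4 + v + v^{2}$)
$590 + \left(w + L{\left(-34,Y{\left(-7,t{\left(5,2 \right)} \right)} \right)}\right) = 590 + \left(84 + \left(-4 + 2 \cdot 6 \frac{1}{6 - 7} + \left(2 \cdot 6 \frac{1}{6 - 7}\right)^{2}\right)\right) = 590 + \left(84 + \left(-4 + 2 \cdot 6 \frac{1}{-1} + \left(2 \cdot 6 \frac{1}{-1}\right)^{2}\right)\right) = 590 + \left(84 + \left(-4 + 2 \cdot 6 \left(-1\right) + \left(2 \cdot 6 \left(-1\right)\right)^{2}\right)\right) = 590 + \left(84 - \left(16 - 144\right)\right) = 590 + \left(84 - -128\right) = 590 + \left(84 + 128\right) = 590 + 212 = 802$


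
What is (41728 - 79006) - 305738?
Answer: -343016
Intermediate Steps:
(41728 - 79006) - 305738 = -37278 - 305738 = -343016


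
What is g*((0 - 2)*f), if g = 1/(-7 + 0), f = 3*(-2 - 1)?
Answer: -18/7 ≈ -2.5714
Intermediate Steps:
f = -9 (f = 3*(-3) = -9)
g = -⅐ (g = 1/(-7) = -⅐ ≈ -0.14286)
g*((0 - 2)*f) = -(0 - 2)*(-9)/7 = -(-2)*(-9)/7 = -⅐*18 = -18/7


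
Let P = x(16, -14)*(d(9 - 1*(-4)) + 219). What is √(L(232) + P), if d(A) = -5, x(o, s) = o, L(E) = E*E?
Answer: 4*√3578 ≈ 239.27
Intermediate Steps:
L(E) = E²
P = 3424 (P = 16*(-5 + 219) = 16*214 = 3424)
√(L(232) + P) = √(232² + 3424) = √(53824 + 3424) = √57248 = 4*√3578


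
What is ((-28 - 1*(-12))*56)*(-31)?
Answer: 27776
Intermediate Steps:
((-28 - 1*(-12))*56)*(-31) = ((-28 + 12)*56)*(-31) = -16*56*(-31) = -896*(-31) = 27776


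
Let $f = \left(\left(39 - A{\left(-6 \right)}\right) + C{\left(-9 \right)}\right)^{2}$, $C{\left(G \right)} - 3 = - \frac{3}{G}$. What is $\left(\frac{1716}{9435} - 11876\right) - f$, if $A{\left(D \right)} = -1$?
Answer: $- \frac{389295532}{28305} \approx -13754.0$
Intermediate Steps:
$C{\left(G \right)} = 3 - \frac{3}{G}$
$f = \frac{16900}{9}$ ($f = \left(\left(39 - -1\right) + \left(3 - \frac{3}{-9}\right)\right)^{2} = \left(\left(39 + 1\right) + \left(3 - - \frac{1}{3}\right)\right)^{2} = \left(40 + \left(3 + \frac{1}{3}\right)\right)^{2} = \left(40 + \frac{10}{3}\right)^{2} = \left(\frac{130}{3}\right)^{2} = \frac{16900}{9} \approx 1877.8$)
$\left(\frac{1716}{9435} - 11876\right) - f = \left(\frac{1716}{9435} - 11876\right) - \frac{16900}{9} = \left(1716 \cdot \frac{1}{9435} - 11876\right) - \frac{16900}{9} = \left(\frac{572}{3145} - 11876\right) - \frac{16900}{9} = - \frac{37349448}{3145} - \frac{16900}{9} = - \frac{389295532}{28305}$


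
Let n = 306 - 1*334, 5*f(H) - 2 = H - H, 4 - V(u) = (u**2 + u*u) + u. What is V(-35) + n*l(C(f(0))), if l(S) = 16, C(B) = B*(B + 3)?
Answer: -2859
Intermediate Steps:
V(u) = 4 - u - 2*u**2 (V(u) = 4 - ((u**2 + u*u) + u) = 4 - ((u**2 + u**2) + u) = 4 - (2*u**2 + u) = 4 - (u + 2*u**2) = 4 + (-u - 2*u**2) = 4 - u - 2*u**2)
f(H) = 2/5 (f(H) = 2/5 + (H - H)/5 = 2/5 + (1/5)*0 = 2/5 + 0 = 2/5)
C(B) = B*(3 + B)
n = -28 (n = 306 - 334 = -28)
V(-35) + n*l(C(f(0))) = (4 - 1*(-35) - 2*(-35)**2) - 28*16 = (4 + 35 - 2*1225) - 448 = (4 + 35 - 2450) - 448 = -2411 - 448 = -2859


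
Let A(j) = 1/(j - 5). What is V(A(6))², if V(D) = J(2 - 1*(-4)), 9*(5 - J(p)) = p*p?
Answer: 1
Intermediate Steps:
J(p) = 5 - p²/9 (J(p) = 5 - p*p/9 = 5 - p²/9)
A(j) = 1/(-5 + j)
V(D) = 1 (V(D) = 5 - (2 - 1*(-4))²/9 = 5 - (2 + 4)²/9 = 5 - ⅑*6² = 5 - ⅑*36 = 5 - 4 = 1)
V(A(6))² = 1² = 1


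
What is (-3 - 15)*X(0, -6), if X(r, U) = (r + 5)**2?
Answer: -450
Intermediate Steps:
X(r, U) = (5 + r)**2
(-3 - 15)*X(0, -6) = (-3 - 15)*(5 + 0)**2 = -18*5**2 = -18*25 = -450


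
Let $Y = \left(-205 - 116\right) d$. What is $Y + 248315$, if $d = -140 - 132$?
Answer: $335627$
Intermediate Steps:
$d = -272$
$Y = 87312$ ($Y = \left(-205 - 116\right) \left(-272\right) = \left(-321\right) \left(-272\right) = 87312$)
$Y + 248315 = 87312 + 248315 = 335627$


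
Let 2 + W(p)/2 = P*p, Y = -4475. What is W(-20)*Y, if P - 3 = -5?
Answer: -340100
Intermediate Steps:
P = -2 (P = 3 - 5 = -2)
W(p) = -4 - 4*p (W(p) = -4 + 2*(-2*p) = -4 - 4*p)
W(-20)*Y = (-4 - 4*(-20))*(-4475) = (-4 + 80)*(-4475) = 76*(-4475) = -340100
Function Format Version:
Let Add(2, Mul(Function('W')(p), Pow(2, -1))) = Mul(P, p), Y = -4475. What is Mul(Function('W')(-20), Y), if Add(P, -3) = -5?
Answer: -340100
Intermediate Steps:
P = -2 (P = Add(3, -5) = -2)
Function('W')(p) = Add(-4, Mul(-4, p)) (Function('W')(p) = Add(-4, Mul(2, Mul(-2, p))) = Add(-4, Mul(-4, p)))
Mul(Function('W')(-20), Y) = Mul(Add(-4, Mul(-4, -20)), -4475) = Mul(Add(-4, 80), -4475) = Mul(76, -4475) = -340100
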